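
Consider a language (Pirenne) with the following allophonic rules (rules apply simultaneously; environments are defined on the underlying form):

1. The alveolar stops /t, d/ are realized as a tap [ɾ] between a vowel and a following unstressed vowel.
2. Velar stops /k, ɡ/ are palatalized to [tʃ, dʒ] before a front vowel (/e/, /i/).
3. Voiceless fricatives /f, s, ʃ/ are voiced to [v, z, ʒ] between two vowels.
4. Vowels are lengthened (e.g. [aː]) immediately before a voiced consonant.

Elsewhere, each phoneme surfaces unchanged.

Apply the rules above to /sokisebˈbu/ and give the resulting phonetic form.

[sotʃizeːbˈbu]

/s/ (word-initial) fails the environment for rule 3, so it stays [s].
/o/ (between /s/ and /k/) is in the target of rule 4 but the environment (before a voiced consonant) is not met → [o].
/k/ (between /o/ and /i/): before a front vowel, so rule 2 applies → [tʃ].
/i/ — between /k/ and /s/; rule 4 does not apply here → [i].
Rule 3 applies to /s/ (between /i/ and /e/: between two vowels) → [z].
/e/ — between /s/ and /b/, before a voiced consonant — surfaces as [eː] (rule 4).
/b/ (between /e/ and /b/) is unaffected → [b].
/b/ stays [b].
/u/ (word-final) fails the environment for rule 4, so it stays [u].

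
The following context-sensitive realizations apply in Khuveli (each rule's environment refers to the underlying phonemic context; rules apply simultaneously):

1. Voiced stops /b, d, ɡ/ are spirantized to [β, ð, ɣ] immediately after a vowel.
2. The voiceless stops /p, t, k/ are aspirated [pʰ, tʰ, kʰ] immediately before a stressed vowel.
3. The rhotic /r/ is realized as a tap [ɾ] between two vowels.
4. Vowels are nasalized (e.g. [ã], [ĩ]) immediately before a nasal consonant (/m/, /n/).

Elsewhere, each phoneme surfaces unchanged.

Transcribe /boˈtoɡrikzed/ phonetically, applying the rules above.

/b/ (word-initial): rule 1 targets it, but not immediately after a vowel → unchanged [b].
/o/ (between /b/ and /t/) is in the target of rule 4 but the environment (before a nasal consonant) is not met → [o].
/t/ (between /o/ and /o/): immediately before a stressed vowel, so rule 2 applies → [tʰ].
/o/ — between /t/ and /ɡ/; rule 4 does not apply here → [o].
Rule 1 applies to /ɡ/ (between /o/ and /r/: immediately after a vowel) → [ɣ].
/r/ (between /ɡ/ and /i/) fails the environment for rule 3, so it stays [r].
/i/ (between /r/ and /k/) fails the environment for rule 4, so it stays [i].
/k/ (between /i/ and /z/): rule 2 targets it, but not immediately before a stressed vowel → unchanged [k].
/e/ (between /z/ and /d/): rule 4 targets it, but not before a nasal consonant → unchanged [e].
Rule 1 applies to /d/ (word-final: immediately after a vowel) → [ð].

[boˈtʰoɣrikzeð]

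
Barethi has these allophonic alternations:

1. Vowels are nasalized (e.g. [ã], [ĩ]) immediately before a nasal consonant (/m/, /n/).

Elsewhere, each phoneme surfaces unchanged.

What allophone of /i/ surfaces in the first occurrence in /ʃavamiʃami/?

[i]

/i/ (between /m/ and /ʃ/) is in the target of rule 1 but the environment (before a nasal consonant) is not met → [i].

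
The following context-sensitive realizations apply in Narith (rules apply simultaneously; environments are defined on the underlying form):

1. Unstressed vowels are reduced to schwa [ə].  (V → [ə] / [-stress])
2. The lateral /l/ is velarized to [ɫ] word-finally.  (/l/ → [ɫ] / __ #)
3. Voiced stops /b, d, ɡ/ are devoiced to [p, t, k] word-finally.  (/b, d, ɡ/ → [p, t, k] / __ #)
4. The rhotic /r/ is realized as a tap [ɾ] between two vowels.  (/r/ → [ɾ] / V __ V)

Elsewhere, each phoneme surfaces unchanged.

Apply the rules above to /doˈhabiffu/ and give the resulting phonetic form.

/d/ (word-initial): rule 3 targets it, but not word-finally → unchanged [d].
/o/ meets the environment for rule 1 (in an unstressed syllable) → [ə].
/a/ (between /h/ and /b/): rule 1 targets it, but not in an unstressed syllable → unchanged [a].
/b/ (between /a/ and /i/) is in the target of rule 3 but the environment (word-finally) is not met → [b].
/i/ (between /b/ and /f/): in an unstressed syllable, so rule 1 applies → [ə].
/u/ (word-final) occurs in an unstressed syllable → [ə] by rule 1.

[dəˈhabəffə]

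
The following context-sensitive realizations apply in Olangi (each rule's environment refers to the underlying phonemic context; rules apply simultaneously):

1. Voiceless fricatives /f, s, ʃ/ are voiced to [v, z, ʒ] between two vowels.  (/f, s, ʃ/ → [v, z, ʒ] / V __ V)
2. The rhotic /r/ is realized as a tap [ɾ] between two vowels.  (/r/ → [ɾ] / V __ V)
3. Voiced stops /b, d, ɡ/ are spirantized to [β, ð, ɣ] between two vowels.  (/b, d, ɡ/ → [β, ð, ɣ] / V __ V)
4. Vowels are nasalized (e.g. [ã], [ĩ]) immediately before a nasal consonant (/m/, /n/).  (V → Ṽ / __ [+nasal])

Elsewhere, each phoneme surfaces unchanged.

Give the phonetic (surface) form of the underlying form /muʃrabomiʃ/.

/m/ (word-initial) is unaffected → [m].
/u/ — between /m/ and /ʃ/; rule 4 does not apply here → [u].
/ʃ/ (between /u/ and /r/): rule 1 targets it, but not between two vowels → unchanged [ʃ].
/r/ — between /ʃ/ and /a/; rule 2 does not apply here → [r].
/a/ — between /r/ and /b/; rule 4 does not apply here → [a].
Rule 3 applies to /b/ (between /a/ and /o/: between two vowels) → [β].
/o/ meets the environment for rule 4 (before a nasal consonant) → [õ].
/m/ (between /o/ and /i/): no rule targets it → [m].
/i/ — between /m/ and /ʃ/; rule 4 does not apply here → [i].
/ʃ/ (word-final): rule 1 targets it, but not between two vowels → unchanged [ʃ].

[muʃraβõmiʃ]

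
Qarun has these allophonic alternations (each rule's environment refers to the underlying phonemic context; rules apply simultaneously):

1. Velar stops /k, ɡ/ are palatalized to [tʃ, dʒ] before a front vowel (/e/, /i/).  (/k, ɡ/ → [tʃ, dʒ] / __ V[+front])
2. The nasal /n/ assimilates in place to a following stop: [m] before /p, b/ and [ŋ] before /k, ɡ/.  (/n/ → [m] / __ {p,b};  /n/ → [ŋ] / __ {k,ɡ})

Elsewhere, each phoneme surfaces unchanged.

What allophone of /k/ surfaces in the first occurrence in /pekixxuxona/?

/k/ (between /e/ and /i/) occurs before a front vowel → [tʃ] by rule 1.

[tʃ]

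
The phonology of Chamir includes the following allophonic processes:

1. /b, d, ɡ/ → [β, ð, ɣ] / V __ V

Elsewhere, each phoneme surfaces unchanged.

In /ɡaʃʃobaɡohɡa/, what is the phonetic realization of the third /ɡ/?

[ɡ]

/ɡ/ (between /h/ and /a/) fails the environment for rule 1, so it stays [ɡ].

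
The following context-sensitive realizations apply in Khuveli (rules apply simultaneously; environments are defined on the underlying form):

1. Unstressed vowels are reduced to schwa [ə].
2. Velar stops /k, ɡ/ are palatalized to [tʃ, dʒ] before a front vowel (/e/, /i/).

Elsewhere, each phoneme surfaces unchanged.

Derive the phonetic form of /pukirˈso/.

/p/ (word-initial): no rule targets it → [p].
/u/ (between /p/ and /k/) occurs in an unstressed syllable → [ə] by rule 1.
Rule 2 applies to /k/ (between /u/ and /i/: before a front vowel) → [tʃ].
/i/ meets the environment for rule 1 (in an unstressed syllable) → [ə].
/r/ — not in any rule's target class → [r].
/s/ — not in any rule's target class → [s].
/o/ (word-final) is in the target of rule 1 but the environment (in an unstressed syllable) is not met → [o].

[pətʃərˈso]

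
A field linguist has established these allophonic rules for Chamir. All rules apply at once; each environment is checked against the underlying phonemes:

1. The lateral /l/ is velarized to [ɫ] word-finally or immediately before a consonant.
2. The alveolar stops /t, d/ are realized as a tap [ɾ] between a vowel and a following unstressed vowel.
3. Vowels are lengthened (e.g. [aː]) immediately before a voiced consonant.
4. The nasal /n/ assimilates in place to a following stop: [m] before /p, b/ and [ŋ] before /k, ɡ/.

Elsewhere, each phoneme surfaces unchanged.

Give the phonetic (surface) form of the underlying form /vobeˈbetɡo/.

[voːbeːˈbetɡo]

/v/ (word-initial): no rule targets it → [v].
/o/ (between /v/ and /b/): before a voiced consonant, so rule 3 applies → [oː].
/b/ (between /o/ and /e/) is unaffected → [b].
Rule 3 applies to /e/ (between /b/ and /b/: before a voiced consonant) → [eː].
/b/ stays [b].
/e/ (between /b/ and /t/): rule 3 targets it, but not before a voiced consonant → unchanged [e].
/t/ (between /e/ and /ɡ/): rule 2 targets it, but not between a vowel and a following unstressed vowel → unchanged [t].
/ɡ/ — not in any rule's target class → [ɡ].
/o/ (word-final): rule 3 targets it, but not before a voiced consonant → unchanged [o].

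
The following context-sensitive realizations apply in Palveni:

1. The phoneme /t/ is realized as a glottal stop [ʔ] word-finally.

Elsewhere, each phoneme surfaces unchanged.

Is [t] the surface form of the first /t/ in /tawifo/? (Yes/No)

Yes

/t/ (word-initial) is in the target of rule 1 but the environment (word-finally) is not met → [t].
The actual realization is [t], which matches [t].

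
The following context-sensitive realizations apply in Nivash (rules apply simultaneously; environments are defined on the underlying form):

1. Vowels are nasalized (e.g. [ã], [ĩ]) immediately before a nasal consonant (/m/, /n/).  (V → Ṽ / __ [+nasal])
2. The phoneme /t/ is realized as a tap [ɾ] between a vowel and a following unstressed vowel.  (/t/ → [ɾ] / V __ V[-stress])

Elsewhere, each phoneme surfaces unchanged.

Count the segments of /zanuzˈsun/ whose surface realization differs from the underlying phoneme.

2

Segments that undergo a rule: /a/ → [ã] (rule 1); /u/ → [ũ] (rule 1).
All other segments surface unchanged.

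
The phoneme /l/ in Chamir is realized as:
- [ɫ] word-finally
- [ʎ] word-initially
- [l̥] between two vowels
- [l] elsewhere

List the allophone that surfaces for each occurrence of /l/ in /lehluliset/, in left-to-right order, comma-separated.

[ʎ], [l], [l̥]

Occurrence 1 (position 1): word-initially → [ʎ].
Occurrence 2 (position 4): no conditioning environment matches → elsewhere allophone [l].
Occurrence 3 (position 6): between two vowels → [l̥].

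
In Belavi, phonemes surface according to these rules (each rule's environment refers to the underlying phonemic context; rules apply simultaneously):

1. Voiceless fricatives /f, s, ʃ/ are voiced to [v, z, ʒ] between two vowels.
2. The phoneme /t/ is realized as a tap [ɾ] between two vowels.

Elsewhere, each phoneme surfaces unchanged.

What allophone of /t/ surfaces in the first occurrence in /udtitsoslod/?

[t]

/t/ (between /d/ and /i/) is in the target of rule 2 but the environment (between two vowels) is not met → [t].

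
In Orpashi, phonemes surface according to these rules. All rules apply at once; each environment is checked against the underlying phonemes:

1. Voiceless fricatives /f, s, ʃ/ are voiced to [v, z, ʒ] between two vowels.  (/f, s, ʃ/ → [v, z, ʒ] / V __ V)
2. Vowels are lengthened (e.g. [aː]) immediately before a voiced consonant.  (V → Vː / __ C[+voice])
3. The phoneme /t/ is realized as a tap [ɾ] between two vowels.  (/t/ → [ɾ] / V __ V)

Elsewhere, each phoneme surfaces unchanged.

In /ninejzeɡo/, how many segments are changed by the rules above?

Segments that undergo a rule: /i/ → [iː] (rule 2); /e/ → [eː] (rule 2); /e/ → [eː] (rule 2).
All other segments surface unchanged.

3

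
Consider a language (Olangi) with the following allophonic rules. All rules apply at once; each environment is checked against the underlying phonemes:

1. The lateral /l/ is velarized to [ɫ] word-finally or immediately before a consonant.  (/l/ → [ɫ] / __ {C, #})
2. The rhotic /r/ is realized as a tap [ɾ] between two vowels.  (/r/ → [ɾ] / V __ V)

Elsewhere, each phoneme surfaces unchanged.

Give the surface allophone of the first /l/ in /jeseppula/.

[l]

/l/ (between /u/ and /a/) fails the environment for rule 1, so it stays [l].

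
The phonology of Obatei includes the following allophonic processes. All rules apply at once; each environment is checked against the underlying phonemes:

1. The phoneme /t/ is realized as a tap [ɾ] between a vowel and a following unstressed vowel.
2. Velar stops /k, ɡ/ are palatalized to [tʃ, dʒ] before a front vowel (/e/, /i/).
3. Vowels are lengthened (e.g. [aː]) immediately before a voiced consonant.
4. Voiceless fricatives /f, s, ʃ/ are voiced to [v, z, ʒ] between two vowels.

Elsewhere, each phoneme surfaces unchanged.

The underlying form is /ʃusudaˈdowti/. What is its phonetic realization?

[ʃuzuːdaːˈdoːwti]

/ʃ/ (word-initial) fails the environment for rule 4, so it stays [ʃ].
/u/ — between /ʃ/ and /s/; rule 3 does not apply here → [u].
Rule 4 applies to /s/ (between /u/ and /u/: between two vowels) → [z].
Rule 3 applies to /u/ (between /s/ and /d/: before a voiced consonant) → [uː].
/d/ (between /u/ and /a/) is unaffected → [d].
/a/ (between /d/ and /d/): before a voiced consonant, so rule 3 applies → [aː].
/d/ (between /a/ and /o/) is unaffected → [d].
/o/ (between /d/ and /w/) occurs before a voiced consonant → [oː] by rule 3.
/w/ stays [w].
/t/ — between /w/ and /i/; rule 1 does not apply here → [t].
/i/ (word-final) is in the target of rule 3 but the environment (before a voiced consonant) is not met → [i].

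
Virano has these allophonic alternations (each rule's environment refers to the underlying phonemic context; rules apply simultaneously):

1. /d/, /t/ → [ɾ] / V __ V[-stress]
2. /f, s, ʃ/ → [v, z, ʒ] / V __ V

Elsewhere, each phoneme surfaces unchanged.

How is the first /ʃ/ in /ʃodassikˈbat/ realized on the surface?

[ʃ]

/ʃ/ — word-initial; rule 2 does not apply here → [ʃ].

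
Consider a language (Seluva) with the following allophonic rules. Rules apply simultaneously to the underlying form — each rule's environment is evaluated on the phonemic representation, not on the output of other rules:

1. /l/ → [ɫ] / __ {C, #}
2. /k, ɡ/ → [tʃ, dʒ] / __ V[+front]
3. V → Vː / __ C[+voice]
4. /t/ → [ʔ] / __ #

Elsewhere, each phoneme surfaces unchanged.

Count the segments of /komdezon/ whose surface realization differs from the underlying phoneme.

3

Segments that undergo a rule: /o/ → [oː] (rule 3); /e/ → [eː] (rule 3); /o/ → [oː] (rule 3).
All other segments surface unchanged.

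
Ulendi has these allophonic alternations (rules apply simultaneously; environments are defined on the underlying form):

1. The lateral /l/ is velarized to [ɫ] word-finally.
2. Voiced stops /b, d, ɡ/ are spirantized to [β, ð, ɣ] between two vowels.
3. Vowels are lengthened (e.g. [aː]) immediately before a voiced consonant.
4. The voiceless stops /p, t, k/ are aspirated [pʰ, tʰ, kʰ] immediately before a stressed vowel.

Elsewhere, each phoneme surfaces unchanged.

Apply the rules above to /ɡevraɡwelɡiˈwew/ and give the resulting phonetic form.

[ɡeːvraːɡweːlɡiːˈweːw]

/ɡ/ (word-initial): rule 2 targets it, but not between two vowels → unchanged [ɡ].
/e/ meets the environment for rule 3 (before a voiced consonant) → [eː].
/v/ — not in any rule's target class → [v].
/r/ (between /v/ and /a/) is unaffected → [r].
Rule 3 applies to /a/ (between /r/ and /ɡ/: before a voiced consonant) → [aː].
/ɡ/ (between /a/ and /w/) fails the environment for rule 2, so it stays [ɡ].
/w/ — not in any rule's target class → [w].
/e/ (between /w/ and /l/) occurs before a voiced consonant → [eː] by rule 3.
/l/ (between /e/ and /ɡ/) is in the target of rule 1 but the environment (word-finally) is not met → [l].
/ɡ/ (between /l/ and /i/): rule 2 targets it, but not between two vowels → unchanged [ɡ].
/i/ meets the environment for rule 3 (before a voiced consonant) → [iː].
/w/ (between /i/ and /e/): no rule targets it → [w].
/e/ (between /w/ and /w/): before a voiced consonant, so rule 3 applies → [eː].
/w/ stays [w].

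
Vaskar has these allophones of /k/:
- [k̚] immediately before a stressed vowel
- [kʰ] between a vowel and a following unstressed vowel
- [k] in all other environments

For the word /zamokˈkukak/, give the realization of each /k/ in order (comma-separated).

[k], [k̚], [kʰ], [k]

Occurrence 1 (position 5): no conditioning environment matches → elsewhere allophone [k].
Occurrence 2 (position 6): immediately before a stressed vowel → [k̚].
Occurrence 3 (position 8): between a vowel and a following unstressed vowel → [kʰ].
Occurrence 4 (position 10): no conditioning environment matches → elsewhere allophone [k].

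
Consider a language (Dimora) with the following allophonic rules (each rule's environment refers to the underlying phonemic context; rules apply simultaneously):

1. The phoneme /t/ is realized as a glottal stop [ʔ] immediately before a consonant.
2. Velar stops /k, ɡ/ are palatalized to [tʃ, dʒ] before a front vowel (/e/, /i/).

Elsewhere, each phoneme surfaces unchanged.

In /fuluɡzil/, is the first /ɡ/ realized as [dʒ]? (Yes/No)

/ɡ/ (between /u/ and /z/) is in the target of rule 2 but the environment (before a front vowel) is not met → [ɡ].
The actual realization is [ɡ], not [dʒ].

No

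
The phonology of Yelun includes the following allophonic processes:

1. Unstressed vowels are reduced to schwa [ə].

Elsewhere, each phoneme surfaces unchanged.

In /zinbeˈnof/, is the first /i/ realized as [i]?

/i/ — between /z/ and /n/, in an unstressed syllable — surfaces as [ə] (rule 1).
The actual realization is [ə], not [i].

No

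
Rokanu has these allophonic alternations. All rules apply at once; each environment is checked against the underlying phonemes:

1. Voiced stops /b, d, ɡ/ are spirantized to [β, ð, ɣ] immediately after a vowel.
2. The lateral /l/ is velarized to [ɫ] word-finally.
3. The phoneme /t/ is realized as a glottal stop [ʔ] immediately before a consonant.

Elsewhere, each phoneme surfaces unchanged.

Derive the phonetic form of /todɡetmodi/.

/t/ (word-initial): rule 3 targets it, but not immediately before a consonant → unchanged [t].
/o/ — not in any rule's target class → [o].
/d/ (between /o/ and /ɡ/): immediately after a vowel, so rule 1 applies → [ð].
/ɡ/ (between /d/ and /e/) is in the target of rule 1 but the environment (immediately after a vowel) is not met → [ɡ].
/e/ — not in any rule's target class → [e].
/t/ meets the environment for rule 3 (immediately before a consonant) → [ʔ].
/m/ stays [m].
/o/ (between /m/ and /d/) is unaffected → [o].
Rule 1 applies to /d/ (between /o/ and /i/: immediately after a vowel) → [ð].
/i/ — not in any rule's target class → [i].

[toðɡeʔmoði]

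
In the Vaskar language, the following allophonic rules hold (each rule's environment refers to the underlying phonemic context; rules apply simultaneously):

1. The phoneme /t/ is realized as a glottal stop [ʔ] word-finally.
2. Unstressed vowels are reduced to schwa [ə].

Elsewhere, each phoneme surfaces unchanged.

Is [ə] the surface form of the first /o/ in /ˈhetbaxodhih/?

Yes

/o/ — between /x/ and /d/, in an unstressed syllable — surfaces as [ə] (rule 2).
The actual realization is [ə], which matches [ə].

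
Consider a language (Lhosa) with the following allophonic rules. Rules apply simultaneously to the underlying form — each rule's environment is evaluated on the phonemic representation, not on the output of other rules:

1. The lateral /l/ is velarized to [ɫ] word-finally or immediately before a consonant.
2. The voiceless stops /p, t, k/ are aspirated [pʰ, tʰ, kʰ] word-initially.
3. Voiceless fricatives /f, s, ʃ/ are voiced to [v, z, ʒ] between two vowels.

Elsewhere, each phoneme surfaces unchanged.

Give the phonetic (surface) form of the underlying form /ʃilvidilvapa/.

/ʃ/ (word-initial) is in the target of rule 3 but the environment (between two vowels) is not met → [ʃ].
/i/ (between /ʃ/ and /l/) is unaffected → [i].
Rule 1 applies to /l/ (between /i/ and /v/: word-finally or immediately before a consonant) → [ɫ].
/v/ — not in any rule's target class → [v].
/i/ (between /v/ and /d/): no rule targets it → [i].
/d/ stays [d].
/i/ stays [i].
/l/ (between /i/ and /v/) occurs word-finally or immediately before a consonant → [ɫ] by rule 1.
/v/ (between /l/ and /a/): no rule targets it → [v].
/a/ — not in any rule's target class → [a].
/p/ (between /a/ and /a/) fails the environment for rule 2, so it stays [p].
/a/ — not in any rule's target class → [a].

[ʃiɫvidiɫvapa]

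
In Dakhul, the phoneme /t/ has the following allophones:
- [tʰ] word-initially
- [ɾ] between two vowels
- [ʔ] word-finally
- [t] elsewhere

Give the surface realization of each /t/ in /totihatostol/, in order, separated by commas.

[tʰ], [ɾ], [ɾ], [t]

Occurrence 1 (position 1): word-initially → [tʰ].
Occurrence 2 (position 3): between two vowels → [ɾ].
Occurrence 3 (position 7): between two vowels → [ɾ].
Occurrence 4 (position 10): no conditioning environment matches → elsewhere allophone [t].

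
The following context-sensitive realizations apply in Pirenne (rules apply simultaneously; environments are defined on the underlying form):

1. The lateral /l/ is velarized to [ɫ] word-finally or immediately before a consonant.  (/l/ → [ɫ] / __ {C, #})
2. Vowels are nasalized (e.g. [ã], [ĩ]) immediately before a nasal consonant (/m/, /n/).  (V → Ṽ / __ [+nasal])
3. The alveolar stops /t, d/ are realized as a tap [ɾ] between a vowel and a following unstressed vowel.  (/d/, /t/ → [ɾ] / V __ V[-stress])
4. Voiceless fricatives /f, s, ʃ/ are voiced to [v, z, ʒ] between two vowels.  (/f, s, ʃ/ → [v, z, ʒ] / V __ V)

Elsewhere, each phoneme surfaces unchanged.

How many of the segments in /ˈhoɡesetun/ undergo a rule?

Segments that undergo a rule: /s/ → [z] (rule 4); /t/ → [ɾ] (rule 3); /u/ → [ũ] (rule 2).
All other segments surface unchanged.

3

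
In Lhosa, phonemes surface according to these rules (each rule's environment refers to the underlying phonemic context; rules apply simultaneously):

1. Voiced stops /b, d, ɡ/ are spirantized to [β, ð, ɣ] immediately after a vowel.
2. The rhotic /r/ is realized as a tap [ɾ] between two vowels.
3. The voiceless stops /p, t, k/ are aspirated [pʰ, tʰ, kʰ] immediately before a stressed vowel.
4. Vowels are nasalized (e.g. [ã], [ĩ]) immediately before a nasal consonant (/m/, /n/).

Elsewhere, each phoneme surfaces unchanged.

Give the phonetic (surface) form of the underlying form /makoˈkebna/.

/m/ (word-initial) is unaffected → [m].
/a/ (between /m/ and /k/): rule 4 targets it, but not before a nasal consonant → unchanged [a].
/k/ — between /a/ and /o/; rule 3 does not apply here → [k].
/o/ — between /k/ and /k/; rule 4 does not apply here → [o].
Rule 3 applies to /k/ (between /o/ and /e/: immediately before a stressed vowel) → [kʰ].
/e/ (between /k/ and /b/): rule 4 targets it, but not before a nasal consonant → unchanged [e].
/b/ — between /e/ and /n/, immediately after a vowel — surfaces as [β] (rule 1).
/n/ (between /b/ and /a/) is unaffected → [n].
/a/ — word-final; rule 4 does not apply here → [a].

[makoˈkʰeβna]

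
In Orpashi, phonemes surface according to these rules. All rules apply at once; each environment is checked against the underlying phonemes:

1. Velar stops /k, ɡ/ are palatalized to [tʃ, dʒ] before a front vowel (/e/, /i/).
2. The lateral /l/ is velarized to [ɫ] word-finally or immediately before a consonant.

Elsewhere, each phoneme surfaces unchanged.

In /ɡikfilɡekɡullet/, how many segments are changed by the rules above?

4

Segments that undergo a rule: /ɡ/ → [dʒ] (rule 1); /l/ → [ɫ] (rule 2); /ɡ/ → [dʒ] (rule 1); /l/ → [ɫ] (rule 2).
All other segments surface unchanged.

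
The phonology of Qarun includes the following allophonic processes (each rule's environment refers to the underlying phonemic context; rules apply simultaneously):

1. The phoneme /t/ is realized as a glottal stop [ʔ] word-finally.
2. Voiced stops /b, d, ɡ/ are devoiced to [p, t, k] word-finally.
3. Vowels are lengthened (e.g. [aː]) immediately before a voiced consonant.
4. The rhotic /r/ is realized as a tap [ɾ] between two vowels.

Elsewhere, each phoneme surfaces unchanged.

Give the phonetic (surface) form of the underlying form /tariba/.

[taːɾiːba]

/t/ — word-initial; rule 1 does not apply here → [t].
Rule 3 applies to /a/ (between /t/ and /r/: before a voiced consonant) → [aː].
/r/ (between /a/ and /i/): between two vowels, so rule 4 applies → [ɾ].
/i/ (between /r/ and /b/): before a voiced consonant, so rule 3 applies → [iː].
/b/ (between /i/ and /a/): rule 2 targets it, but not word-finally → unchanged [b].
/a/ (word-final) fails the environment for rule 3, so it stays [a].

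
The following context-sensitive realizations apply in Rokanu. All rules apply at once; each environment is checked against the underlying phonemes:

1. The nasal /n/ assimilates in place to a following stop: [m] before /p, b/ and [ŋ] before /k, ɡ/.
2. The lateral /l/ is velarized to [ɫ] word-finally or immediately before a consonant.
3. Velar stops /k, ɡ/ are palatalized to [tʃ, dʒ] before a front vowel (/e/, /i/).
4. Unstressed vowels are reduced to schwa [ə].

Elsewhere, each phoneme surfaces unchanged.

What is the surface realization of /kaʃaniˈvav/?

/k/ (word-initial): rule 3 targets it, but not before a front vowel → unchanged [k].
/a/ meets the environment for rule 4 (in an unstressed syllable) → [ə].
/ʃ/ — not in any rule's target class → [ʃ].
Rule 4 applies to /a/ (between /ʃ/ and /n/: in an unstressed syllable) → [ə].
/n/ — between /a/ and /i/; rule 1 does not apply here → [n].
/i/ — between /n/ and /v/, in an unstressed syllable — surfaces as [ə] (rule 4).
/v/ — not in any rule's target class → [v].
/a/ (between /v/ and /v/) fails the environment for rule 4, so it stays [a].
/v/ (word-final) is unaffected → [v].

[kəʃənəˈvav]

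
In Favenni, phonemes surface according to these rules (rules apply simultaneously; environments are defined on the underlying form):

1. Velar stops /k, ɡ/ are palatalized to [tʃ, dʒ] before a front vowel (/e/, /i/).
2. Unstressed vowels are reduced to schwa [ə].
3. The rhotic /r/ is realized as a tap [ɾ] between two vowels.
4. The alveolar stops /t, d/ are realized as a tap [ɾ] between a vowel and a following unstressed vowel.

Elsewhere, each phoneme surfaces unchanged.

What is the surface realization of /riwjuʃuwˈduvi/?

/r/ (word-initial) fails the environment for rule 3, so it stays [r].
Rule 2 applies to /i/ (between /r/ and /w/: in an unstressed syllable) → [ə].
/w/ stays [w].
/j/ stays [j].
Rule 2 applies to /u/ (between /j/ and /ʃ/: in an unstressed syllable) → [ə].
/ʃ/ — not in any rule's target class → [ʃ].
/u/ — between /ʃ/ and /w/, in an unstressed syllable — surfaces as [ə] (rule 2).
/w/ stays [w].
/d/ (between /w/ and /u/) is in the target of rule 4 but the environment (between a vowel and a following unstressed vowel) is not met → [d].
/u/ (between /d/ and /v/): rule 2 targets it, but not in an unstressed syllable → unchanged [u].
/v/ stays [v].
/i/ meets the environment for rule 2 (in an unstressed syllable) → [ə].

[rəwjəʃəwˈduvə]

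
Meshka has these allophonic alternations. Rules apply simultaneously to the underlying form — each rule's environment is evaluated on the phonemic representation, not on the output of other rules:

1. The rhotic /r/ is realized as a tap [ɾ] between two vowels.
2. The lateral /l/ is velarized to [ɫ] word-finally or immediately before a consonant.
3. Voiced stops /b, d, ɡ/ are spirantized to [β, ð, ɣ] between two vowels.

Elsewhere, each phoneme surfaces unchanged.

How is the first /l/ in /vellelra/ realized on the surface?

[ɫ]

/l/ (between /e/ and /l/): word-finally or immediately before a consonant, so rule 2 applies → [ɫ].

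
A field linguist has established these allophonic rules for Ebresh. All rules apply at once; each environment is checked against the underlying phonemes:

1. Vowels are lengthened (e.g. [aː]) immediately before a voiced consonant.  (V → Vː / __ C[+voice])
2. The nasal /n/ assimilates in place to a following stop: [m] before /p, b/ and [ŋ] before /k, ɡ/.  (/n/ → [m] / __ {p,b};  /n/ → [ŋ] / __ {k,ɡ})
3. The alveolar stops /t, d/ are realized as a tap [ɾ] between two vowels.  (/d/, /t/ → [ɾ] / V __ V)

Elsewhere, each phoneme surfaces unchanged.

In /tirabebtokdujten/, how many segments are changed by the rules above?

5

Segments that undergo a rule: /i/ → [iː] (rule 1); /a/ → [aː] (rule 1); /e/ → [eː] (rule 1); /u/ → [uː] (rule 1); /e/ → [eː] (rule 1).
All other segments surface unchanged.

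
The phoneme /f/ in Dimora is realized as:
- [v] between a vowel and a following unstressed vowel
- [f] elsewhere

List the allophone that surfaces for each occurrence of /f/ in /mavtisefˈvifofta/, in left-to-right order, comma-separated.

Occurrence 1 (position 8): no conditioning environment matches → elsewhere allophone [f].
Occurrence 2 (position 11): between a vowel and a following unstressed vowel → [v].
Occurrence 3 (position 13): no conditioning environment matches → elsewhere allophone [f].

[f], [v], [f]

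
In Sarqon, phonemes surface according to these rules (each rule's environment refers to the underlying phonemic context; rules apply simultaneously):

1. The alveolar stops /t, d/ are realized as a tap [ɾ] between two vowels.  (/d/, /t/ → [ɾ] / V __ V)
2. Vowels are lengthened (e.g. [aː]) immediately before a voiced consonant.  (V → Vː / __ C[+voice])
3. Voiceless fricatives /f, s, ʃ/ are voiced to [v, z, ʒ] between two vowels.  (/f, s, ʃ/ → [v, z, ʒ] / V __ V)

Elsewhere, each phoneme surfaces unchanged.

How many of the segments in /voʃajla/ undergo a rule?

Segments that undergo a rule: /ʃ/ → [ʒ] (rule 3); /a/ → [aː] (rule 2).
All other segments surface unchanged.

2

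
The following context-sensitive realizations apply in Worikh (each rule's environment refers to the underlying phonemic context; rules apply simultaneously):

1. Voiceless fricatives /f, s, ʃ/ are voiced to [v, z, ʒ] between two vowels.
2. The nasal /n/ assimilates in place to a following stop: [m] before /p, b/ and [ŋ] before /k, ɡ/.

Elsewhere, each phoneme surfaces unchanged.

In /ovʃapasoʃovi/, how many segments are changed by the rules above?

2

Segments that undergo a rule: /s/ → [z] (rule 1); /ʃ/ → [ʒ] (rule 1).
All other segments surface unchanged.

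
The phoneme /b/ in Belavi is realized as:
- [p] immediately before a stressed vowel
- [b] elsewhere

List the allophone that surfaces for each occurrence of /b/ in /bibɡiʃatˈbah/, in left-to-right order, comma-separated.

Occurrence 1 (position 1): no conditioning environment matches → elsewhere allophone [b].
Occurrence 2 (position 3): no conditioning environment matches → elsewhere allophone [b].
Occurrence 3 (position 9): immediately before a stressed vowel → [p].

[b], [b], [p]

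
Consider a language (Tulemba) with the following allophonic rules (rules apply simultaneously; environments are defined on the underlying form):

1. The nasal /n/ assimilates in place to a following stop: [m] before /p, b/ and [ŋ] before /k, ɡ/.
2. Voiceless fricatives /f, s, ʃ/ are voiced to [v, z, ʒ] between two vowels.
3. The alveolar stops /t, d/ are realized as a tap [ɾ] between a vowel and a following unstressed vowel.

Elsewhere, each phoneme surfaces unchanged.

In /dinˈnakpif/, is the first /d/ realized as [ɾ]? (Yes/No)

No

/d/ — word-initial; rule 3 does not apply here → [d].
The actual realization is [d], not [ɾ].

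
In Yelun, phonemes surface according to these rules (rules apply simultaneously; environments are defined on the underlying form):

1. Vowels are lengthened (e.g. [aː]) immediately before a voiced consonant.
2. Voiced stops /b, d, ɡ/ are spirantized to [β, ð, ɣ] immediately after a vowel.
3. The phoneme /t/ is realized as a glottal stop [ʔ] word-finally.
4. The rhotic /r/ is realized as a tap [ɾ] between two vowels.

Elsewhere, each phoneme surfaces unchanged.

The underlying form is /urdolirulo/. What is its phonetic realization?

/u/ meets the environment for rule 1 (before a voiced consonant) → [uː].
/r/ (between /u/ and /d/) fails the environment for rule 4, so it stays [r].
/d/ — between /r/ and /o/; rule 2 does not apply here → [d].
/o/ (between /d/ and /l/) occurs before a voiced consonant → [oː] by rule 1.
/l/ — not in any rule's target class → [l].
/i/ meets the environment for rule 1 (before a voiced consonant) → [iː].
/r/ — between /i/ and /u/, between two vowels — surfaces as [ɾ] (rule 4).
Rule 1 applies to /u/ (between /r/ and /l/: before a voiced consonant) → [uː].
/l/ stays [l].
/o/ (word-final) is in the target of rule 1 but the environment (before a voiced consonant) is not met → [o].

[uːrdoːliːɾuːlo]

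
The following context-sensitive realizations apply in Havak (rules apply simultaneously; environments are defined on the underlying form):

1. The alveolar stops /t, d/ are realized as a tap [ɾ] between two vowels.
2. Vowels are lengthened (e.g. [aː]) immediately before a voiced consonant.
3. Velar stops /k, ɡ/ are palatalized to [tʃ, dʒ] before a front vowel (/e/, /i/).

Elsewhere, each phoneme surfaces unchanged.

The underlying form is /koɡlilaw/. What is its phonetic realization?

/k/ — word-initial; rule 3 does not apply here → [k].
/o/ (between /k/ and /ɡ/) occurs before a voiced consonant → [oː] by rule 2.
/ɡ/ (between /o/ and /l/): rule 3 targets it, but not before a front vowel → unchanged [ɡ].
/i/ meets the environment for rule 2 (before a voiced consonant) → [iː].
/a/ meets the environment for rule 2 (before a voiced consonant) → [aː].

[koːɡliːlaːw]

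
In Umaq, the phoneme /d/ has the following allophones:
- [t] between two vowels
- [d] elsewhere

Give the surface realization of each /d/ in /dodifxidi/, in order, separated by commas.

[d], [t], [t]

Occurrence 1 (position 1): no conditioning environment matches → elsewhere allophone [d].
Occurrence 2 (position 3): between two vowels → [t].
Occurrence 3 (position 8): between two vowels → [t].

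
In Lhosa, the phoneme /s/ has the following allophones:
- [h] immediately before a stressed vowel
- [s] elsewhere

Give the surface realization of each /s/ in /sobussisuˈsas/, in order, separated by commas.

[s], [s], [s], [s], [h], [s]

Occurrence 1 (position 1): no conditioning environment matches → elsewhere allophone [s].
Occurrence 2 (position 5): no conditioning environment matches → elsewhere allophone [s].
Occurrence 3 (position 6): no conditioning environment matches → elsewhere allophone [s].
Occurrence 4 (position 8): no conditioning environment matches → elsewhere allophone [s].
Occurrence 5 (position 10): immediately before a stressed vowel → [h].
Occurrence 6 (position 12): no conditioning environment matches → elsewhere allophone [s].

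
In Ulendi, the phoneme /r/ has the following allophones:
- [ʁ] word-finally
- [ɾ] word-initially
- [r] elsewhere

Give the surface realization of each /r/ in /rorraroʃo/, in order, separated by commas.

[ɾ], [r], [r], [r]

Occurrence 1 (position 1): word-initially → [ɾ].
Occurrence 2 (position 3): no conditioning environment matches → elsewhere allophone [r].
Occurrence 3 (position 4): no conditioning environment matches → elsewhere allophone [r].
Occurrence 4 (position 6): no conditioning environment matches → elsewhere allophone [r].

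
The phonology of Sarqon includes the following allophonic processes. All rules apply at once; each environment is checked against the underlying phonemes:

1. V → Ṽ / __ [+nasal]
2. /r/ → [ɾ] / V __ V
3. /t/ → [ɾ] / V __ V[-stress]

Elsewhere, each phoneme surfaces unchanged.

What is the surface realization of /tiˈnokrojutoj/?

[tĩˈnokrojuɾoj]

/t/ (word-initial) is in the target of rule 3 but the environment (between a vowel and a following unstressed vowel) is not met → [t].
Rule 1 applies to /i/ (between /t/ and /n/: before a nasal consonant) → [ĩ].
/n/ (between /i/ and /o/): no rule targets it → [n].
/o/ (between /n/ and /k/) is in the target of rule 1 but the environment (before a nasal consonant) is not met → [o].
/k/ — not in any rule's target class → [k].
/r/ (between /k/ and /o/) is in the target of rule 2 but the environment (between two vowels) is not met → [r].
/o/ (between /r/ and /j/) fails the environment for rule 1, so it stays [o].
/j/ (between /o/ and /u/): no rule targets it → [j].
/u/ (between /j/ and /t/) fails the environment for rule 1, so it stays [u].
/t/ meets the environment for rule 3 (between a vowel and a following unstressed vowel) → [ɾ].
/o/ (between /t/ and /j/) is in the target of rule 1 but the environment (before a nasal consonant) is not met → [o].
/j/ stays [j].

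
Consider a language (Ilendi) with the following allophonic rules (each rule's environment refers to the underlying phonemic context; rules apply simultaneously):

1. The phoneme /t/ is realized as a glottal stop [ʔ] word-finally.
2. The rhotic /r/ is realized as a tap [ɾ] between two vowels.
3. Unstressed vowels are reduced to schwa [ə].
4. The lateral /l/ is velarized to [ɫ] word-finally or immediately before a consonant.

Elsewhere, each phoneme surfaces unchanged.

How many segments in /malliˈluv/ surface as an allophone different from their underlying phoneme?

Segments that undergo a rule: /a/ → [ə] (rule 3); /l/ → [ɫ] (rule 4); /i/ → [ə] (rule 3).
All other segments surface unchanged.

3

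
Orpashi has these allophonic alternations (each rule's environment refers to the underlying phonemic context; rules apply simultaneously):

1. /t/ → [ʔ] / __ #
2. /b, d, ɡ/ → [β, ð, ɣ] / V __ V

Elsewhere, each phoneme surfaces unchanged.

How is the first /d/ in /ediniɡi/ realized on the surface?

[ð]

/d/ — between /e/ and /i/, between two vowels — surfaces as [ð] (rule 2).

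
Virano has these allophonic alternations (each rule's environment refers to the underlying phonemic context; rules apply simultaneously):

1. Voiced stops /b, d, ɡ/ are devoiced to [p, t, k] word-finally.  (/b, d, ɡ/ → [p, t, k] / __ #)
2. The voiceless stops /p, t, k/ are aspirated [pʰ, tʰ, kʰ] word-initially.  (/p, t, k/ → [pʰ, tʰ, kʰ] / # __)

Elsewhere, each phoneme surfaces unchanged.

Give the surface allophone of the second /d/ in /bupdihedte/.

/d/ — between /e/ and /t/; rule 1 does not apply here → [d].

[d]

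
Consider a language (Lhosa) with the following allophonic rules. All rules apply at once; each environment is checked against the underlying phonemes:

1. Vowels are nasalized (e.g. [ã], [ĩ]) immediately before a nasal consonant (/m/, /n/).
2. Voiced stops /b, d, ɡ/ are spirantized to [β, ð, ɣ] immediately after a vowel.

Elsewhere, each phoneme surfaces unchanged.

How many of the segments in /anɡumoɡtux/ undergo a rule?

Segments that undergo a rule: /a/ → [ã] (rule 1); /u/ → [ũ] (rule 1); /ɡ/ → [ɣ] (rule 2).
All other segments surface unchanged.

3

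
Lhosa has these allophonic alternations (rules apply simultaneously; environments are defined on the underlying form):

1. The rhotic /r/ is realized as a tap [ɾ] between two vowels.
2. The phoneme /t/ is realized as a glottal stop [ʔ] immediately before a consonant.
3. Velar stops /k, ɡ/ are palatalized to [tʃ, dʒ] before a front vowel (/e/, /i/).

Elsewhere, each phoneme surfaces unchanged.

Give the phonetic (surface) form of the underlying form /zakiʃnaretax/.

[zatʃiʃnaɾetax]

/z/ — not in any rule's target class → [z].
/a/ stays [a].
/k/ meets the environment for rule 3 (before a front vowel) → [tʃ].
/i/ stays [i].
/ʃ/ (between /i/ and /n/): no rule targets it → [ʃ].
/n/ (between /ʃ/ and /a/): no rule targets it → [n].
/a/ stays [a].
/r/ meets the environment for rule 1 (between two vowels) → [ɾ].
/e/ (between /r/ and /t/): no rule targets it → [e].
/t/ (between /e/ and /a/): rule 2 targets it, but not immediately before a consonant → unchanged [t].
/a/ stays [a].
/x/ (word-final) is unaffected → [x].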